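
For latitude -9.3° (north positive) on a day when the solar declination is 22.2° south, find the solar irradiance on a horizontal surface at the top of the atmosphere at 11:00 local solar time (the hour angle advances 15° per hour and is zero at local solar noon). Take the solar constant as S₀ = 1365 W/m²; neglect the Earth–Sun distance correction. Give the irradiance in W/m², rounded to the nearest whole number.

1288 W/m²

Hour angle H = 15° × (11 − 12) = -15.00°.
With φ = -9.3°, δ = -22.2°, H = -15.00°: sin φ sin δ = 0.0611, cos φ cos δ cos H = 0.8826, so cos θ_z = 0.9437.
Top-of-atmosphere irradiance = S₀ cos θ_z = 1365 × 0.9437 = 1288.15 W/m².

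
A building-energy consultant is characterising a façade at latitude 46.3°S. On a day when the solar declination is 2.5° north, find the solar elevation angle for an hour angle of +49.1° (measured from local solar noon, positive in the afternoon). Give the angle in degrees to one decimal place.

24.9°

cos θ_z = sin φ sin δ + cos φ cos δ cos H = (-0.7230)(0.0436) + (0.6909)(0.9990)(0.6547) = 0.4204.
θ_z = arccos(0.4204) = 65.14°, so the elevation is 90° − 65.14° = 24.86°.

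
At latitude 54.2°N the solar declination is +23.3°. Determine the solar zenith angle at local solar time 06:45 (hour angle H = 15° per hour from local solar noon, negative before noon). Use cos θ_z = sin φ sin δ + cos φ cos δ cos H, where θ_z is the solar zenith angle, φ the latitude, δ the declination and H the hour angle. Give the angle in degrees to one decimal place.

Hour angle H = 15° × (6.75 − 12) = -78.75°.
cos θ_z = sin(54.2°) sin(23.3°) + cos(54.2°) cos(23.3°) cos(-78.75°) = 0.3208 + 0.1048 = 0.4256.
θ_z = arccos(0.4256) = 64.81°.

64.8°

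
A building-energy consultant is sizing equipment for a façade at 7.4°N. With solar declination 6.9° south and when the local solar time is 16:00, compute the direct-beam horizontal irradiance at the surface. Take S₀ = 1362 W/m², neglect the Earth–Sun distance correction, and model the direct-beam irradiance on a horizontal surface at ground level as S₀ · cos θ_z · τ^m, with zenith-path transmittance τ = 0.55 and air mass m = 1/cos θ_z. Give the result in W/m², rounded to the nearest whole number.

185 W/m²

Hour angle H = 15° × (16 − 12) = 60.00°.
cos θ_z = sin φ sin δ + cos φ cos δ cos H = (0.1288)(-0.1201) + (0.9917)(0.9928)(0.5000) = 0.4768.
Air mass m = 1/cos θ_z = 1/0.4768 = 2.097; τ^m = 0.55^2.097 = 0.2855.
Surface direct beam = 1362 × 0.4768 × 0.2855 = 185.40 W/m².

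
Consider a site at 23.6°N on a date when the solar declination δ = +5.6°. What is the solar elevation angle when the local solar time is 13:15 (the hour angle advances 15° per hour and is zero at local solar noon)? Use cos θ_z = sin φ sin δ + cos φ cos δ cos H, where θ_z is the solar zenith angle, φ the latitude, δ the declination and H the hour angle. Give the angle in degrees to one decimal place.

Hour angle H = 15° × (13.25 − 12) = 18.75°.
cos θ_z = sin φ sin δ + cos φ cos δ cos H = (0.4003)(0.0976) + (0.9164)(0.9952)(0.9469) = 0.9026.
θ_z = arccos(0.9026) = 25.50°, so the elevation is 90° − 25.50° = 64.50°.

64.5°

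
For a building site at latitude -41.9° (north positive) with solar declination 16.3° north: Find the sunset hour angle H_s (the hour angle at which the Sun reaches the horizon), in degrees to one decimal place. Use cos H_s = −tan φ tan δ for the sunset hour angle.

−tan φ tan δ = −(-0.8972)(0.2924) = 0.2623; H_s = arccos(0.2623) = 74.79°.

74.8°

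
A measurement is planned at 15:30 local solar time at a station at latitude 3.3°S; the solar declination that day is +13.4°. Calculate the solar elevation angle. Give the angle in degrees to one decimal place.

35.3°

Hour angle H = 15° × (15.5 − 12) = 52.50°.
cos θ_z = sin φ sin δ + cos φ cos δ cos H = (-0.0576)(0.2317) + (0.9983)(0.9728)(0.6088) = 0.5779.
θ_z = arccos(0.5779) = 54.70°, so the elevation is 90° − 54.70° = 35.30°.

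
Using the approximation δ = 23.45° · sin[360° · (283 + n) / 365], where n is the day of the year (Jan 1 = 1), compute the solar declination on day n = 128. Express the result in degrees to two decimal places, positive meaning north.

360 × (283 + 128) / 365 = 405.370°; sin(405.370°) = 0.7117.
δ = 23.45 × 0.7117 = 16.689° ≈ +16.69°.

+16.69°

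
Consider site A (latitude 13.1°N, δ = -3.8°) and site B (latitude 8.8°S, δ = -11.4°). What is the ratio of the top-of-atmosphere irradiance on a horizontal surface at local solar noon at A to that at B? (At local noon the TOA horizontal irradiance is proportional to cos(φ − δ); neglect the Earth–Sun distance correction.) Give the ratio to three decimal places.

0.958

A: cos θ_z = cos(13.1° − (-3.8°)) = 0.9568.
B: cos θ_z = cos(-8.8° − (-11.4°)) = 0.9990.
Ratio A/B = 0.9568 / 0.9990 = 0.9578.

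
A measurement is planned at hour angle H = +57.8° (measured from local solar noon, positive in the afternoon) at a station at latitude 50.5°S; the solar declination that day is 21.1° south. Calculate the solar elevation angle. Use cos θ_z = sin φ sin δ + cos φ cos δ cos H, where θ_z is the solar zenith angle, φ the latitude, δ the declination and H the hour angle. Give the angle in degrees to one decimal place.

36.4°

cos θ_z = sin(-50.5°) sin(-21.1°) + cos(-50.5°) cos(-21.1°) cos(57.80°) = 0.2778 + 0.3162 = 0.5940.
θ_z = arccos(0.5940) = 53.56°, so the elevation is 90° − 53.56° = 36.44°.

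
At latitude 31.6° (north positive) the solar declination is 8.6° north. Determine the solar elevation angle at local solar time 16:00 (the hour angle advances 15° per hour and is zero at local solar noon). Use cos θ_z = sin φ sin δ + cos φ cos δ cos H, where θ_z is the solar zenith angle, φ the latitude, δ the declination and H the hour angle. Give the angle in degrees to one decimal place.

30.0°

Hour angle H = 15° × (16 − 12) = 60.00°.
cos θ_z = sin φ sin δ + cos φ cos δ cos H = (0.5240)(0.1495) + (0.8517)(0.9888)(0.5000) = 0.4994.
θ_z = arccos(0.4994) = 60.04°, so the elevation is 90° − 60.04° = 29.96°.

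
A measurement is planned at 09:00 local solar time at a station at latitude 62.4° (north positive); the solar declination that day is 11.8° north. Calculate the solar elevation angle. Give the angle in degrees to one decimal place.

30.1°

Hour angle H = 15° × (9 − 12) = -45.00°.
cos θ_z = sin φ sin δ + cos φ cos δ cos H = (0.8862)(0.2045) + (0.4633)(0.9789)(0.7071) = 0.5019.
θ_z = arccos(0.5019) = 59.87°, so the elevation is 90° − 59.87° = 30.13°.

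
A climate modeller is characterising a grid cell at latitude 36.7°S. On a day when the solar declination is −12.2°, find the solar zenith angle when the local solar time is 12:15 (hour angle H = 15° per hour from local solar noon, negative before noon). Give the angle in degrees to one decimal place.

Hour angle H = 15° × (12.25 − 12) = 3.75°.
With φ = -36.7°, δ = -12.2°, H = 3.75°: sin φ sin δ = 0.1263, cos φ cos δ cos H = 0.7820, so cos θ_z = 0.9083.
θ_z = arccos(0.9083) = 24.73°.

24.7°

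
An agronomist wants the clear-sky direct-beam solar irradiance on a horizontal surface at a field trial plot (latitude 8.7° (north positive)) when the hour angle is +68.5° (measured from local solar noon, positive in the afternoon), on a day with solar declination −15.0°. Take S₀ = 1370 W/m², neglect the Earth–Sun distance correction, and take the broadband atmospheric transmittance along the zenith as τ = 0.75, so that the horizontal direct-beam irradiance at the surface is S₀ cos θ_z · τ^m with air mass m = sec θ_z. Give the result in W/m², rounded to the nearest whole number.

With φ = 8.7°, δ = -15.0°, H = 68.50°: sin φ sin δ = -0.0391, cos φ cos δ cos H = 0.3499, so cos θ_z = 0.3108.
Air mass m = 1/cos θ_z = 1/0.3108 = 3.218; τ^m = 0.75^3.218 = 0.3962.
Surface direct beam = 1370 × 0.3108 × 0.3962 = 168.70 W/m².

169 W/m²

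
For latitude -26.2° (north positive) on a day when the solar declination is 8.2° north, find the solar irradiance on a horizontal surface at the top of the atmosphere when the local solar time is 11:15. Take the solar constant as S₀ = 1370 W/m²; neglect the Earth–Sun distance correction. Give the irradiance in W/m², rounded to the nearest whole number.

1107 W/m²

Hour angle H = 15° × (11.25 − 12) = -11.25°.
cos θ_z = sin(-26.2°) sin(8.2°) + cos(-26.2°) cos(8.2°) cos(-11.25°) = -0.0630 + 0.8710 = 0.8080.
Top-of-atmosphere irradiance = S₀ cos θ_z = 1370 × 0.8080 = 1106.96 W/m².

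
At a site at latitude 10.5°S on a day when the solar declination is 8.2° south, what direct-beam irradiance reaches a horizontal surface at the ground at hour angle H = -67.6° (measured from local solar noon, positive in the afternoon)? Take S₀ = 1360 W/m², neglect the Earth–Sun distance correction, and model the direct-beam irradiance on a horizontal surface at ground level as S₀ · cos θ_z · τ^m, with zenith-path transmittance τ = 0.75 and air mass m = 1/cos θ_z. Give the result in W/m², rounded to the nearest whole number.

261 W/m²

cos θ_z = sin φ sin δ + cos φ cos δ cos H = (-0.1822)(-0.1426) + (0.9833)(0.9898)(0.3811) = 0.3969.
Air mass m = 1/cos θ_z = 1/0.3969 = 2.520; τ^m = 0.75^2.520 = 0.4843.
Surface direct beam = 1360 × 0.3969 × 0.4843 = 261.42 W/m².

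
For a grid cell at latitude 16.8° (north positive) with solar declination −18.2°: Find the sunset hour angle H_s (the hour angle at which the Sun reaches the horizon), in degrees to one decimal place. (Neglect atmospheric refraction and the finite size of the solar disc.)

84.3°

The sunset hour angle satisfies cos H_s = −tan φ tan δ = 0.0993, giving H_s = 84.30°.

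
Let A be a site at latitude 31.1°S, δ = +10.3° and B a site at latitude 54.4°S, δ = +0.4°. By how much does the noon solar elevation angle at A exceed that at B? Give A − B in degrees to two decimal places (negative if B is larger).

+13.40°

A: 90° − |-31.1 − (10.3)| = 48.60°.
B: 90° − |-54.4 − (0.4)| = 35.20°.
A − B = 48.60 − 35.20 = 13.40°.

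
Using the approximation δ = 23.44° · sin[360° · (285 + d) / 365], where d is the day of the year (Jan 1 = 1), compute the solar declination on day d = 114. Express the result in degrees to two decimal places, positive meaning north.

360 × (285 + 114) / 365 = 393.534°; sin(393.534°) = 0.5524.
δ = 23.44 × 0.5524 = 12.948° ≈ +12.95°.

+12.95°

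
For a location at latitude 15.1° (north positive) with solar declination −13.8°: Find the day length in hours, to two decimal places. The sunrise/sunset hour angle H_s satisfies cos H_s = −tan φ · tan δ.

−tan φ tan δ = −(0.2698)(-0.2456) = 0.0663; H_s = arccos(0.0663) = 86.20°.
Day length = 2 H_s / 15° h⁻¹ = 172.40° / 15 = 11.493 h.

11.49 hours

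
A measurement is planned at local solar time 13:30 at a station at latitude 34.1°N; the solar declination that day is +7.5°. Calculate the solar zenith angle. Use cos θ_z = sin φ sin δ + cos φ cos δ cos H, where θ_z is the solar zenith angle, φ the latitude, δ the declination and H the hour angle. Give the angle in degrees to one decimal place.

33.7°

Hour angle H = 15° × (13.5 − 12) = 22.50°.
With φ = 34.1°, δ = 7.5°, H = 22.50°: sin φ sin δ = 0.0732, cos φ cos δ cos H = 0.7585, so cos θ_z = 0.8317.
θ_z = arccos(0.8317) = 33.73°.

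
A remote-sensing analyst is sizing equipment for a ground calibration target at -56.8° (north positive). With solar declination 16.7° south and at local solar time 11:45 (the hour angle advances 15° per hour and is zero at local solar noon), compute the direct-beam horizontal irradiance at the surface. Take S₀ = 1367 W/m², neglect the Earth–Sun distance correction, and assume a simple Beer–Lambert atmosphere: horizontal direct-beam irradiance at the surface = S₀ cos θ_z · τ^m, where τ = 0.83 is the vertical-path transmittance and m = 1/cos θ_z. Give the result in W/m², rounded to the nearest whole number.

Hour angle H = 15° × (11.75 − 12) = -3.75°.
cos θ_z = sin(-56.8°) sin(-16.7°) + cos(-56.8°) cos(-16.7°) cos(-3.75°) = 0.2405 + 0.5233 = 0.7638.
Air mass m = 1/cos θ_z = 1/0.7638 = 1.309; τ^m = 0.83^1.309 = 0.7836.
Surface direct beam = 1367 × 0.7638 × 0.7836 = 818.17 W/m².

818 W/m²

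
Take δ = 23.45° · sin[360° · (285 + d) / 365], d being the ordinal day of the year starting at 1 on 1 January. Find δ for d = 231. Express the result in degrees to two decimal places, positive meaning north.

360 × (285 + 231) / 365 = 508.932°; sin(508.932°) = 0.5161.
δ = 23.45 × 0.5161 = 12.103° ≈ +12.10°.

+12.10°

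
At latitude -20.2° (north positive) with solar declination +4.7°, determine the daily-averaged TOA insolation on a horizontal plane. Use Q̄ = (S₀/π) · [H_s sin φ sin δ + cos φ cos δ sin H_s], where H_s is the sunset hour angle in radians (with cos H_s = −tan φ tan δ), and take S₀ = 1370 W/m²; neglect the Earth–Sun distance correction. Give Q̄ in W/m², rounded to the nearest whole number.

389 W/m²

cos H_s = −tan(-20.2°) · tan(4.7°) = 0.0302, so H_s = arccos(0.0302) = 88.27°. In radians, H_s = 1.5406.
H_s sin φ sin δ = 1.5406 × -0.3453 × 0.0819 = -0.0436.
cos φ cos δ sin H_s = 0.9385 × 0.9966 × 0.9995 = 0.9348.
Q̄ = (1370/π) × (-0.0436 + 0.9348) = 436.08 × 0.8912 = 388.63 W/m².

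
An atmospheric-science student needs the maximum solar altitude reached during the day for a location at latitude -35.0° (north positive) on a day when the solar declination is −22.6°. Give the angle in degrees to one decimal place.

At local solar noon the hour angle is zero, so the elevation is 90° − |φ − δ| = 90° − |-35.0° − (-22.6°)| = 90° − 12.4° = 77.6°.

77.6°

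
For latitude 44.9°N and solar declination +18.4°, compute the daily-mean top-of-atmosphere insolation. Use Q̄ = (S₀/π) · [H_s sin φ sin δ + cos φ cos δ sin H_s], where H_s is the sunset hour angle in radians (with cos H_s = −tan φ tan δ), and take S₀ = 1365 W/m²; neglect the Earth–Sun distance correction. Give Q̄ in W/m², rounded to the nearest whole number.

460 W/m²

The sunset hour angle satisfies cos H_s = −tan φ tan δ = -0.3315, giving H_s = 109.36°. In radians, H_s = 1.9087.
H_s sin φ sin δ = 1.9087 × 0.7059 × 0.3156 = 0.4252.
cos φ cos δ sin H_s = 0.7083 × 0.9489 × 0.9435 = 0.6341.
Q̄ = (1365/π) × (0.4252 + 0.6341) = 434.49 × 1.0593 = 460.26 W/m².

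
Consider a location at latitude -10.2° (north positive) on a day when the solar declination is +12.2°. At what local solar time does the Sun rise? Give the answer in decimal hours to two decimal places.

6.15 h

cos H_s = −tan(-10.2°) · tan(12.2°) = 0.0389, so H_s = arccos(0.0389) = 87.77°.
Sunrise is at 12 − H_s/15 = 12 − 5.851 = 6.149 h local solar time.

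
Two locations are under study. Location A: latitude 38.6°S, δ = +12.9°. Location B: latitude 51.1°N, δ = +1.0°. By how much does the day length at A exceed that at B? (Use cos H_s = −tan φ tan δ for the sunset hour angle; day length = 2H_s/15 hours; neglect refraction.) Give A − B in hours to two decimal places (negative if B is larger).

-1.57 h

A: H_s = arccos(−tan -38.6° · tan 12.9°) = 79.47°, so 2H_s/15 = 10.5960 h.
B: H_s = arccos(−tan 51.1° · tan 1.0°) = 91.24°, so 2H_s/15 = 12.1653 h.
A − B = 10.5960 − 12.1653 = -1.5693 h.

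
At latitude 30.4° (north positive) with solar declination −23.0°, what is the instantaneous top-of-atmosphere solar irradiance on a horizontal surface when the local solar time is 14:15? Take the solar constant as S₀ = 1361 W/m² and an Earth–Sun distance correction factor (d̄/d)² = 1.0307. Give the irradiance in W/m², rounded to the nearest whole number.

649 W/m²

Hour angle H = 15° × (14.25 − 12) = 33.75°.
With φ = 30.4°, δ = -23.0°, H = 33.75°: sin φ sin δ = -0.1977, cos φ cos δ cos H = 0.6601, so cos θ_z = 0.4624.
Top-of-atmosphere irradiance = S₀ (d̄/d)² cos θ_z = 1361 × 1.0307 × 0.4624 = 648.65 W/m².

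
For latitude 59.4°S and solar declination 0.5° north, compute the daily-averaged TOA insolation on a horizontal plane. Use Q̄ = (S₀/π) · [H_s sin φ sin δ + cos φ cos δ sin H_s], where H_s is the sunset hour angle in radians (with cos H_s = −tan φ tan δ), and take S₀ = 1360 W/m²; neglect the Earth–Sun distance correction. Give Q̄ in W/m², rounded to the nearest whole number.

215 W/m²

−tan φ tan δ = −(-1.6909)(0.0087) = 0.0147; H_s = arccos(0.0147) = 89.16°. In radians, H_s = 1.5561.
H_s sin φ sin δ = 1.5561 × -0.8607 × 0.0087 = -0.0117.
cos φ cos δ sin H_s = 0.5090 × 1.0000 × 0.9999 = 0.5089.
Q̄ = (1360/π) × (-0.0117 + 0.5089) = 432.90 × 0.4972 = 215.24 W/m².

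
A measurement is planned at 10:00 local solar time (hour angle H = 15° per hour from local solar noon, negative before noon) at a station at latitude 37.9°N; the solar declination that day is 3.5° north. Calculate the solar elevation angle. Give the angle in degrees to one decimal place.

Hour angle H = 15° × (10 − 12) = -30.00°.
cos θ_z = sin(37.9°) sin(3.5°) + cos(37.9°) cos(3.5°) cos(-30.00°) = 0.0375 + 0.6821 = 0.7196.
θ_z = arccos(0.7196) = 43.98°, so the elevation is 90° − 43.98° = 46.02°.

46.0°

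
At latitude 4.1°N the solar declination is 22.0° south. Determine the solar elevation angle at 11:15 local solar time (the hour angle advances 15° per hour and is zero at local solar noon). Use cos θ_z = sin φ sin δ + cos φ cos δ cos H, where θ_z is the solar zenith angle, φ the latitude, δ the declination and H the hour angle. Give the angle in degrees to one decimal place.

61.7°

Hour angle H = 15° × (11.25 − 12) = -11.25°.
With φ = 4.1°, δ = -22.0°, H = -11.25°: sin φ sin δ = -0.0268, cos φ cos δ cos H = 0.9070, so cos θ_z = 0.8802.
θ_z = arccos(0.8802) = 28.33°, so the elevation is 90° − 28.33° = 61.67°.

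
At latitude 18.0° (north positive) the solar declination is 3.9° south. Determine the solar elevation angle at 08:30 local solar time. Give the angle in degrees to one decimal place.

Hour angle H = 15° × (8.5 − 12) = -52.50°.
cos θ_z = sin(18.0°) sin(-3.9°) + cos(18.0°) cos(-3.9°) cos(-52.50°) = -0.0210 + 0.5776 = 0.5566.
θ_z = arccos(0.5566) = 56.18°, so the elevation is 90° − 56.18° = 33.82°.

33.8°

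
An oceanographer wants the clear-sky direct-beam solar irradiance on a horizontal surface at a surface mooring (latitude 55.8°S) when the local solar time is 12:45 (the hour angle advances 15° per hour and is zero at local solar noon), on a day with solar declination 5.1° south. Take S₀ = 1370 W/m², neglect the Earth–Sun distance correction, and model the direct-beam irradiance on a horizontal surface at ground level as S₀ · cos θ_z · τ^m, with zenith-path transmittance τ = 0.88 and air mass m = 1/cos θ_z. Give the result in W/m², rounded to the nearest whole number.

Hour angle H = 15° × (12.75 − 12) = 11.25°.
cos θ_z = sin φ sin δ + cos φ cos δ cos H = (-0.8271)(-0.0889) + (0.5621)(0.9960)(0.9808) = 0.6226.
Air mass m = 1/cos θ_z = 1/0.6226 = 1.606; τ^m = 0.88^1.606 = 0.8144.
Surface direct beam = 1370 × 0.6226 × 0.8144 = 694.65 W/m².

695 W/m²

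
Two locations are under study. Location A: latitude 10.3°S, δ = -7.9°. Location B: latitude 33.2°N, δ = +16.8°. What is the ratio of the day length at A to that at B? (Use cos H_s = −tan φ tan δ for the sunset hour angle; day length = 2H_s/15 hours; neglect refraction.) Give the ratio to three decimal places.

A: H_s = arccos(−tan -10.3° · tan -7.9°) = 91.44°, so 2H_s/15 = 12.1920 h.
B: H_s = arccos(−tan 33.2° · tan 16.8°) = 101.39°, so 2H_s/15 = 13.5187 h.
Ratio A/B = 12.1920 / 13.5187 = 0.9019.

0.902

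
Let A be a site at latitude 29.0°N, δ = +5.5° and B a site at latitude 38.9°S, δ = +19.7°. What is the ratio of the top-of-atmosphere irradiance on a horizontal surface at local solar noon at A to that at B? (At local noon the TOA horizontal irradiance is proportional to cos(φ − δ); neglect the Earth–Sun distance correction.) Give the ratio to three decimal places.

1.760

A: cos θ_z = cos(29.0° − (5.5°)) = 0.9171.
B: cos θ_z = cos(-38.9° − (19.7°)) = 0.5210.
Ratio A/B = 0.9171 / 0.5210 = 1.7603.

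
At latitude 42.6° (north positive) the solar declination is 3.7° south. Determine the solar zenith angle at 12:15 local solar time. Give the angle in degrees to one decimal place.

Hour angle H = 15° × (12.25 − 12) = 3.75°.
cos θ_z = sin φ sin δ + cos φ cos δ cos H = (0.6769)(-0.0645) + (0.7361)(0.9979)(0.9979) = 0.6894.
θ_z = arccos(0.6894) = 46.42°.

46.4°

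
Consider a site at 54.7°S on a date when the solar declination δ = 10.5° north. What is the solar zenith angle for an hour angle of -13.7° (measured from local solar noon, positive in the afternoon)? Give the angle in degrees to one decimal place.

66.2°

With φ = -54.7°, δ = 10.5°, H = -13.70°: sin φ sin δ = -0.1487, cos φ cos δ cos H = 0.5520, so cos θ_z = 0.4033.
θ_z = arccos(0.4033) = 66.22°.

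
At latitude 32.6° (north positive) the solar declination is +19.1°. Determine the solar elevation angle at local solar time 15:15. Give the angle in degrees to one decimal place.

44.5°

Hour angle H = 15° × (15.25 − 12) = 48.75°.
With φ = 32.6°, δ = 19.1°, H = 48.75°: sin φ sin δ = 0.1763, cos φ cos δ cos H = 0.5249, so cos θ_z = 0.7012.
θ_z = arccos(0.7012) = 45.48°, so the elevation is 90° − 45.48° = 44.52°.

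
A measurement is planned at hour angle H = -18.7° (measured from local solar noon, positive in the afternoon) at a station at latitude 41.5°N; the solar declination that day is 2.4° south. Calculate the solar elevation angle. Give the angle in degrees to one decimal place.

cos θ_z = sin φ sin δ + cos φ cos δ cos H = (0.6626)(-0.0419) + (0.7490)(0.9991)(0.9472) = 0.6811.
θ_z = arccos(0.6811) = 47.07°, so the elevation is 90° − 47.07° = 42.93°.

42.9°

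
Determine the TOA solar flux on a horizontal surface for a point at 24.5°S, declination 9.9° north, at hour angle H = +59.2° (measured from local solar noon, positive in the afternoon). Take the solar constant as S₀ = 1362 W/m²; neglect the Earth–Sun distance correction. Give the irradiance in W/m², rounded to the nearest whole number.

528 W/m²

cos θ_z = sin φ sin δ + cos φ cos δ cos H = (-0.4147)(0.1719) + (0.9100)(0.9851)(0.5120) = 0.3877.
Top-of-atmosphere irradiance = S₀ cos θ_z = 1362 × 0.3877 = 528.05 W/m².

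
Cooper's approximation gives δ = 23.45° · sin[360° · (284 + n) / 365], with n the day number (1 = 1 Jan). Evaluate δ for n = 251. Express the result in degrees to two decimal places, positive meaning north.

+5.01°

360 × (284 + 251) / 365 = 527.671°; sin(527.671°) = 0.2135.
δ = 23.45 × 0.2135 = 5.007° ≈ +5.01°.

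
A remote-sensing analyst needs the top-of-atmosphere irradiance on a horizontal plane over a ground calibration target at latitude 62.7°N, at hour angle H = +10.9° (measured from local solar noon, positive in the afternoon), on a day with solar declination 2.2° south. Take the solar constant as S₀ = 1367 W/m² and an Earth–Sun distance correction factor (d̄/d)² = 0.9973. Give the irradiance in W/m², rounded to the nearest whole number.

567 W/m²

cos θ_z = sin φ sin δ + cos φ cos δ cos H = (0.8886)(-0.0384) + (0.4586)(0.9993)(0.9820) = 0.4159.
Top-of-atmosphere irradiance = S₀ (d̄/d)² cos θ_z = 1367 × 0.9973 × 0.4159 = 567.00 W/m².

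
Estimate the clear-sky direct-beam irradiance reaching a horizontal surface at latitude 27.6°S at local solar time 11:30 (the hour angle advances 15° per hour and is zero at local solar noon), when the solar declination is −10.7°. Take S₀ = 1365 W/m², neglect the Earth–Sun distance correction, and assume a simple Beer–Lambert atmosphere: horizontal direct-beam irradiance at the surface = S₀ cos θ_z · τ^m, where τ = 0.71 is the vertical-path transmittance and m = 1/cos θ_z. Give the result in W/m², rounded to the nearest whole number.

903 W/m²

Hour angle H = 15° × (11.5 − 12) = -7.50°.
cos θ_z = sin(-27.6°) sin(-10.7°) + cos(-27.6°) cos(-10.7°) cos(-7.50°) = 0.0860 + 0.8633 = 0.9493.
Air mass m = 1/cos θ_z = 1/0.9493 = 1.053; τ^m = 0.71^1.053 = 0.6972.
Surface direct beam = 1365 × 0.9493 × 0.6972 = 903.43 W/m².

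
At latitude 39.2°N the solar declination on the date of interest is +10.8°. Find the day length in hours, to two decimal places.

cos H_s = −tan(39.2°) · tan(10.8°) = -0.1556, so H_s = arccos(-0.1556) = 98.95°.
Day length = 2 H_s / 15° h⁻¹ = 197.90° / 15 = 13.193 h.

13.19 hours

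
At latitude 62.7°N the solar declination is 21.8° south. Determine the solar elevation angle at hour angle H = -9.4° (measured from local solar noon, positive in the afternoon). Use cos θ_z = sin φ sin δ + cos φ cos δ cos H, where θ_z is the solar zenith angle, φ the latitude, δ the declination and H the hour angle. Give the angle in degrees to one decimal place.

5.2°

With φ = 62.7°, δ = -21.8°, H = -9.40°: sin φ sin δ = -0.3300, cos φ cos δ cos H = 0.4201, so cos θ_z = 0.0901.
θ_z = arccos(0.0901) = 84.83°, so the elevation is 90° − 84.83° = 5.17°.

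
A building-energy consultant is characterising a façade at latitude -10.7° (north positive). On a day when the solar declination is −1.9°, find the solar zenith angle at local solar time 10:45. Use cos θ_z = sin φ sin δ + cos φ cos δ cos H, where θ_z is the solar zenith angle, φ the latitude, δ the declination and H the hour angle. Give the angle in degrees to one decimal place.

Hour angle H = 15° × (10.75 − 12) = -18.75°.
cos θ_z = sin φ sin δ + cos φ cos δ cos H = (-0.1857)(-0.0332) + (0.9826)(0.9995)(0.9469) = 0.9361.
θ_z = arccos(0.9361) = 20.59°.

20.6°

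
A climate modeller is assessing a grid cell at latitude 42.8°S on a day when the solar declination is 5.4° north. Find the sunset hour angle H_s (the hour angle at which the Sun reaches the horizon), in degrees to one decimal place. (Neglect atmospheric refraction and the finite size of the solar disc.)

−tan φ tan δ = −(-0.9260)(0.0945) = 0.0875; H_s = arccos(0.0875) = 84.98°.

85.0°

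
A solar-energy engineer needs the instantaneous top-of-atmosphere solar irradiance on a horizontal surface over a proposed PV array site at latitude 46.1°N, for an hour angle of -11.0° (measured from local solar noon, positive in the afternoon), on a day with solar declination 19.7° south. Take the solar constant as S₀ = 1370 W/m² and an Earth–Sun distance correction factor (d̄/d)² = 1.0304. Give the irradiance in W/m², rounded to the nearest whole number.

cos θ_z = sin(46.1°) sin(-19.7°) + cos(46.1°) cos(-19.7°) cos(-11.00°) = -0.2429 + 0.6408 = 0.3979.
Top-of-atmosphere irradiance = S₀ (d̄/d)² cos θ_z = 1370 × 1.0304 × 0.3979 = 561.69 W/m².

562 W/m²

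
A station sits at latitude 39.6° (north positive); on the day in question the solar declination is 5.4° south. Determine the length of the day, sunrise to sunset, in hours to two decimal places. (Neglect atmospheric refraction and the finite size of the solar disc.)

11.40 hours

The sunset hour angle satisfies cos H_s = −tan φ tan δ = 0.0782, giving H_s = 85.51°.
Day length = 2 H_s / 15° h⁻¹ = 171.02° / 15 = 11.401 h.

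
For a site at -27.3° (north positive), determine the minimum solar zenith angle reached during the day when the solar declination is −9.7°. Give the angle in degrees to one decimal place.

17.6°

At local solar noon the hour angle is zero, so the zenith angle is |φ − δ| = |-27.3° − (-9.7°)| = 17.6°.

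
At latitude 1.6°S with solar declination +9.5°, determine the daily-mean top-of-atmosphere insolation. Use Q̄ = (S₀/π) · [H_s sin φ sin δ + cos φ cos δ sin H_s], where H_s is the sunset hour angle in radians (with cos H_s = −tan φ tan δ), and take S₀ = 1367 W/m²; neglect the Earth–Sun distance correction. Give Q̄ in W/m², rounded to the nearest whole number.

cos H_s = −tan(-1.6°) · tan(9.5°) = 0.0047, so H_s = arccos(0.0047) = 89.73°. In radians, H_s = 1.5661.
H_s sin φ sin δ = 1.5661 × -0.0279 × 0.1650 = -0.0072.
cos φ cos δ sin H_s = 0.9996 × 0.9863 × 1.0000 = 0.9859.
Q̄ = (1367/π) × (-0.0072 + 0.9859) = 435.13 × 0.9787 = 425.86 W/m².

426 W/m²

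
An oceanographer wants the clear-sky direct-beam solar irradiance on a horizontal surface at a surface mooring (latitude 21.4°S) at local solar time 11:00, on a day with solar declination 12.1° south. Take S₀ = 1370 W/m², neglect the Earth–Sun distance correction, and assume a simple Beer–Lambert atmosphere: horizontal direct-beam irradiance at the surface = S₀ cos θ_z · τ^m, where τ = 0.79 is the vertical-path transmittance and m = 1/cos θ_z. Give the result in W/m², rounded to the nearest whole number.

Hour angle H = 15° × (11 − 12) = -15.00°.
With φ = -21.4°, δ = -12.1°, H = -15.00°: sin φ sin δ = 0.0765, cos φ cos δ cos H = 0.8794, so cos θ_z = 0.9559.
Air mass m = 1/cos θ_z = 1/0.9559 = 1.046; τ^m = 0.79^1.046 = 0.7815.
Surface direct beam = 1370 × 0.9559 × 0.7815 = 1023.44 W/m².

1023 W/m²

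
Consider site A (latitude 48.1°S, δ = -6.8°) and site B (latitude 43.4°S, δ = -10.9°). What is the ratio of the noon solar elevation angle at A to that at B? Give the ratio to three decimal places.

0.847

A: 90° − |-48.1 − (-6.8)| = 48.70°.
B: 90° − |-43.4 − (-10.9)| = 57.50°.
Ratio A/B = 48.7000 / 57.5000 = 0.8470.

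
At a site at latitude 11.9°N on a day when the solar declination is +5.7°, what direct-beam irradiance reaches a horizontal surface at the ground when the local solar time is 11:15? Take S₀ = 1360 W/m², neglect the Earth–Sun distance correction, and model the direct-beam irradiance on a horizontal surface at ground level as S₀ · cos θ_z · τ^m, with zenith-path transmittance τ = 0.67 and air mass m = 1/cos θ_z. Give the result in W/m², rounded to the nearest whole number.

880 W/m²

Hour angle H = 15° × (11.25 − 12) = -11.25°.
With φ = 11.9°, δ = 5.7°, H = -11.25°: sin φ sin δ = 0.0205, cos φ cos δ cos H = 0.9550, so cos θ_z = 0.9755.
Air mass m = 1/cos θ_z = 1/0.9755 = 1.025; τ^m = 0.67^1.025 = 0.6633.
Surface direct beam = 1360 × 0.9755 × 0.6633 = 879.99 W/m².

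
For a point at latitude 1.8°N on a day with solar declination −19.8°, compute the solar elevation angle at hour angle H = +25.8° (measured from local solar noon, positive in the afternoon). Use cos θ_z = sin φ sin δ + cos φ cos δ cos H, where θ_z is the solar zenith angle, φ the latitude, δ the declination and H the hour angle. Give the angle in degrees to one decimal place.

56.7°

With φ = 1.8°, δ = -19.8°, H = 25.80°: sin φ sin δ = -0.0106, cos φ cos δ cos H = 0.8467, so cos θ_z = 0.8361.
θ_z = arccos(0.8361) = 33.27°, so the elevation is 90° − 33.27° = 56.73°.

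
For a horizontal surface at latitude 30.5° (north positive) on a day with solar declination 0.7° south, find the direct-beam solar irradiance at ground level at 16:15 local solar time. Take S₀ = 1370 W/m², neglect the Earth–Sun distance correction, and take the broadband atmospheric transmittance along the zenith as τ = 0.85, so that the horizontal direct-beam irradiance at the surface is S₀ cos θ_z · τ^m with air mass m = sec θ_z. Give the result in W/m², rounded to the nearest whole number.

Hour angle H = 15° × (16.25 − 12) = 63.75°.
With φ = 30.5°, δ = -0.7°, H = 63.75°: sin φ sin δ = -0.0062, cos φ cos δ cos H = 0.3811, so cos θ_z = 0.3749.
Air mass m = 1/cos θ_z = 1/0.3749 = 2.667; τ^m = 0.85^2.667 = 0.6483.
Surface direct beam = 1370 × 0.3749 × 0.6483 = 332.98 W/m².

333 W/m²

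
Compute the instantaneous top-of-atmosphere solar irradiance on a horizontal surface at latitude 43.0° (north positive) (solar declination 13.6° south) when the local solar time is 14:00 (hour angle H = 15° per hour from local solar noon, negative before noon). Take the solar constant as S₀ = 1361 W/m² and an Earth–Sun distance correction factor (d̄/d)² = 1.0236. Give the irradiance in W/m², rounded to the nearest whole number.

Hour angle H = 15° × (14 − 12) = 30.00°.
cos θ_z = sin φ sin δ + cos φ cos δ cos H = (0.6820)(-0.2351) + (0.7314)(0.9720)(0.8660) = 0.4553.
Top-of-atmosphere irradiance = S₀ (d̄/d)² cos θ_z = 1361 × 1.0236 × 0.4553 = 634.29 W/m².

634 W/m²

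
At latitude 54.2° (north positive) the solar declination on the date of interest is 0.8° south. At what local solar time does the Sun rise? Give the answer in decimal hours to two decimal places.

6.07 h

−tan φ tan δ = −(1.3865)(-0.0140) = 0.0194; H_s = arccos(0.0194) = 88.89°.
Sunrise is at 12 − H_s/15 = 12 − 5.926 = 6.074 h local solar time.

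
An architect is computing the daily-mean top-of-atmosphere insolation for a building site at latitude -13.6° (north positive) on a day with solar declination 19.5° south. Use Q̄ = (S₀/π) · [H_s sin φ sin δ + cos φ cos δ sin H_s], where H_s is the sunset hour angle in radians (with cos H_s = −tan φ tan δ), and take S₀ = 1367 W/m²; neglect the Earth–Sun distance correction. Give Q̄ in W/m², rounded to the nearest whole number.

cos H_s = −tan(-13.6°) · tan(-19.5°) = -0.0857, so H_s = arccos(-0.0857) = 94.92°. In radians, H_s = 1.6567.
H_s sin φ sin δ = 1.6567 × -0.2351 × -0.3338 = 0.1300.
cos φ cos δ sin H_s = 0.9720 × 0.9426 × 0.9963 = 0.9128.
Q̄ = (1367/π) × (0.1300 + 0.9128) = 435.13 × 1.0428 = 453.75 W/m².

454 W/m²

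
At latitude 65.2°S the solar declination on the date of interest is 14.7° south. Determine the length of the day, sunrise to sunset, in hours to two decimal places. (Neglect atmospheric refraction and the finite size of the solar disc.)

−tan φ tan δ = −(-2.1642)(-0.2623) = -0.5677; H_s = arccos(-0.5677) = 124.59°.
Day length = 2 H_s / 15° h⁻¹ = 249.18° / 15 = 16.612 h.

16.61 hours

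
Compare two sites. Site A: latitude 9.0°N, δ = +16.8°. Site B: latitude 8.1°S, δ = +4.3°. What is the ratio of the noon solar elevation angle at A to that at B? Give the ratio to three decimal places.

1.059

A: 90° − |9.0 − (16.8)| = 82.20°.
B: 90° − |-8.1 − (4.3)| = 77.60°.
Ratio A/B = 82.2000 / 77.6000 = 1.0593.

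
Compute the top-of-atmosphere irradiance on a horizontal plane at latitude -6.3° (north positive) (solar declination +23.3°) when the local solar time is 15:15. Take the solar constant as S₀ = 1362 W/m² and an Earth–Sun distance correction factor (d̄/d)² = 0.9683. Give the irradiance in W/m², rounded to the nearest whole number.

Hour angle H = 15° × (15.25 − 12) = 48.75°.
cos θ_z = sin(-6.3°) sin(23.3°) + cos(-6.3°) cos(23.3°) cos(48.75°) = -0.0434 + 0.6019 = 0.5585.
Top-of-atmosphere irradiance = S₀ (d̄/d)² cos θ_z = 1362 × 0.9683 × 0.5585 = 736.56 W/m².

737 W/m²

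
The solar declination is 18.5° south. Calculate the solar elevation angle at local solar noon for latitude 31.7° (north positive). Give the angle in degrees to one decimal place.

At local solar noon the hour angle is zero, so the elevation is 90° − |φ − δ| = 90° − |31.7° − (-18.5°)| = 90° − 50.2° = 39.8°.

39.8°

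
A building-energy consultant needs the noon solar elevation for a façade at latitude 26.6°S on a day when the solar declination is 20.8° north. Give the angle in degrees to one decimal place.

At local solar noon the hour angle is zero, so the elevation is 90° − |φ − δ| = 90° − |-26.6° − (20.8°)| = 90° − 47.4° = 42.6°.

42.6°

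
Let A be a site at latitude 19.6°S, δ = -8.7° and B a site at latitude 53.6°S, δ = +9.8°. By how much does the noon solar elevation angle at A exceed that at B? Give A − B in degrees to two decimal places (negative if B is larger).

+52.50°

A: 90° − |-19.6 − (-8.7)| = 79.10°.
B: 90° − |-53.6 − (9.8)| = 26.60°.
A − B = 79.10 − 26.60 = 52.50°.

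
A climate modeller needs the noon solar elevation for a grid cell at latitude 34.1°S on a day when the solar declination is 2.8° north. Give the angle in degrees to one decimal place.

53.1°

At local solar noon the hour angle is zero, so the elevation is 90° − |φ − δ| = 90° − |-34.1° − (2.8°)| = 90° − 36.9° = 53.1°.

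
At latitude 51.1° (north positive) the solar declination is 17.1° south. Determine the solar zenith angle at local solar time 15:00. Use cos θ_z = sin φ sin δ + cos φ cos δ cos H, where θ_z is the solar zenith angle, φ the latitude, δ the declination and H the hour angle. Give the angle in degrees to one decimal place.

Hour angle H = 15° × (15 − 12) = 45.00°.
cos θ_z = sin(51.1°) sin(-17.1°) + cos(51.1°) cos(-17.1°) cos(45.00°) = -0.2288 + 0.4244 = 0.1956.
θ_z = arccos(0.1956) = 78.72°.

78.7°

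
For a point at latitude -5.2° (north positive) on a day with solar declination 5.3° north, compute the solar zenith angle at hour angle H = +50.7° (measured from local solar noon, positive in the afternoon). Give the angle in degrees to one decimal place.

51.7°

cos θ_z = sin(-5.2°) sin(5.3°) + cos(-5.2°) cos(5.3°) cos(50.70°) = -0.0084 + 0.6281 = 0.6197.
θ_z = arccos(0.6197) = 51.71°.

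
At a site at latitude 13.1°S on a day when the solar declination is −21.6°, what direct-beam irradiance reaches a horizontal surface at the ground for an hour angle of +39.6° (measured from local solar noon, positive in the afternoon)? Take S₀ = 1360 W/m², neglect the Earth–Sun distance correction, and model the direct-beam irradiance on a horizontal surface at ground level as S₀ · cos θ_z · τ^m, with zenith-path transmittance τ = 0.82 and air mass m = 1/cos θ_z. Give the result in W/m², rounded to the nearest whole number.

cos θ_z = sin φ sin δ + cos φ cos δ cos H = (-0.2267)(-0.3681) + (0.9740)(0.9298)(0.7705) = 0.7812.
Air mass m = 1/cos θ_z = 1/0.7812 = 1.280; τ^m = 0.82^1.280 = 0.7757.
Surface direct beam = 1360 × 0.7812 × 0.7757 = 824.13 W/m².

824 W/m²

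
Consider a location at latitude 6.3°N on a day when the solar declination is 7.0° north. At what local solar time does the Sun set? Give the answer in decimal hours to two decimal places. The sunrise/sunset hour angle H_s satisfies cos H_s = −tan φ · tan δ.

cos H_s = −tan(6.3°) · tan(7.0°) = -0.0136, so H_s = arccos(-0.0136) = 90.78°.
Sunset is at 12 + H_s/15 = 12 + 6.052 = 18.052 h local solar time.

18.05 h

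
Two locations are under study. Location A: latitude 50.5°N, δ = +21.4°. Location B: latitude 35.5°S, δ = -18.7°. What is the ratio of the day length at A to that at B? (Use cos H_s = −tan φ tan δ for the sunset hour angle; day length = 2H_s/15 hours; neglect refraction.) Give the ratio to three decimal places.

1.139

A: H_s = arccos(−tan 50.5° · tan 21.4°) = 118.39°, so 2H_s/15 = 15.7853 h.
B: H_s = arccos(−tan -35.5° · tan -18.7°) = 103.97°, so 2H_s/15 = 13.8627 h.
Ratio A/B = 15.7853 / 13.8627 = 1.1387.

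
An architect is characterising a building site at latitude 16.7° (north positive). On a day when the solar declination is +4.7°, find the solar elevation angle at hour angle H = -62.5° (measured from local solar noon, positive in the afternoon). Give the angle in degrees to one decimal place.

27.7°

With φ = 16.7°, δ = 4.7°, H = -62.50°: sin φ sin δ = 0.0235, cos φ cos δ cos H = 0.4408, so cos θ_z = 0.4643.
θ_z = arccos(0.4643) = 62.34°, so the elevation is 90° − 62.34° = 27.66°.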